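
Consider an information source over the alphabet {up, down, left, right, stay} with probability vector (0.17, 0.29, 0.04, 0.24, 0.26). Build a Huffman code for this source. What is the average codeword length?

2.21 bits/symbol

Repeatedly combine the two least-probable nodes; the expected code length is the sum of the merged weights.
merge 1/25 + 17/100 → 21/100
merge 21/100 + 6/25 → 9/20
merge 13/50 + 29/100 → 11/20
merge 9/20 + 11/20 → 1
L = 21/100 + 9/20 + 11/20 + 1 = 221/100 = 2.21 bits/symbol.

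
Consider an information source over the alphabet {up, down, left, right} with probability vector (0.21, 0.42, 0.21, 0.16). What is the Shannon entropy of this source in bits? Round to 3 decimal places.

1.894 bits

H = −Σ pᵢ log₂ pᵢ.
−0.21·log₂(0.21) = 0.4728
−0.42·log₂(0.42) = 0.5256
−0.21·log₂(0.21) = 0.4728
−0.16·log₂(0.16) = 0.4230
Sum ≈ 1.8943 → 1.894 bits.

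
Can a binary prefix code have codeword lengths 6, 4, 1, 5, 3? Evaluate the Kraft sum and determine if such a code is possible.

With common denominator 2^6 = 64: Σ 2^(−ℓᵢ) = 1/64 + 4/64 + 32/64 + 2/64 + 8/64 = 47/64 = 0.734375.
Kraft's inequality requires Σ ≤ 1; here Σ = 0.734375 ≤ 1, so such a prefix code exists.

0.734375; yes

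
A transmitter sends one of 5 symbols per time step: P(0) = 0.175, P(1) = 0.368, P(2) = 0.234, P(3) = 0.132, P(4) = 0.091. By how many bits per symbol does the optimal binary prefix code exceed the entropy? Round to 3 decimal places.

Entropy H = −Σ p log₂ p ≈ 2.1614 bits.
Huffman merges: 91/1000+33/250→223/1000; 7/40+223/1000→199/500; 117/500+46/125→301/500; 199/500+301/500→1. L = 2223/1000 ≈ 2.2230.
L − H = 2.2230 − 2.1614 = 0.062 bits.

0.062 bits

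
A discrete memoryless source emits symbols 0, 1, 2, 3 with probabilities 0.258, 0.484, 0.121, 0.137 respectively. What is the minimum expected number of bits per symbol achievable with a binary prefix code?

Repeatedly combine the two least-probable nodes; the expected code length is the sum of the merged weights.
merge 121/1000 + 137/1000 → 129/500
merge 129/500 + 129/500 → 129/250
merge 121/250 + 129/250 → 1
L = 129/500 + 129/250 + 1 = 887/500 = 1.774 bits/symbol.

1.774 bits/symbol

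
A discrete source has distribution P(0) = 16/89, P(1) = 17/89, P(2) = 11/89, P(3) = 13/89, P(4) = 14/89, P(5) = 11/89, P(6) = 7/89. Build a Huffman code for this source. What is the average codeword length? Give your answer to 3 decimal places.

Repeatedly combine the two least-probable nodes; the expected code length is the sum of the merged weights.
merge 7/89 + 11/89 → 18/89
merge 11/89 + 13/89 → 24/89
merge 14/89 + 16/89 → 30/89
merge 17/89 + 18/89 → 35/89
merge 24/89 + 30/89 → 54/89
merge 35/89 + 54/89 → 1
L = 18/89 + 24/89 + 30/89 + 35/89 + 54/89 + 1 = 250/89 ≈ 2.809 bits/symbol.

2.809 bits/symbol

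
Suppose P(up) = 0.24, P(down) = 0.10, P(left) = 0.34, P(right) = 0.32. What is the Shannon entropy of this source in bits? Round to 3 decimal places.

1.882 bits

H = −Σ pᵢ log₂ pᵢ.
−0.24·log₂(0.24) = 0.4941
−0.10·log₂(0.10) = 0.3322
−0.34·log₂(0.34) = 0.5292
−0.32·log₂(0.32) = 0.5260
Sum ≈ 1.8815 → 1.882 bits.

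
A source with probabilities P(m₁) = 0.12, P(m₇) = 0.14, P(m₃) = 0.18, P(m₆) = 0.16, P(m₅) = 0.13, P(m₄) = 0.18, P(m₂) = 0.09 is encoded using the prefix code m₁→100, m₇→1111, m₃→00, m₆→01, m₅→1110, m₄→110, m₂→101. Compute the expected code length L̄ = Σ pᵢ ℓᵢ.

L̄ = Σ pᵢ·ℓᵢ = 0.12·3 + 0.14·4 + 0.18·2 + 0.16·2 + 0.13·4 + 0.18·3 + 0.09·3 = 2.93 bits/symbol.

2.93 bits/symbol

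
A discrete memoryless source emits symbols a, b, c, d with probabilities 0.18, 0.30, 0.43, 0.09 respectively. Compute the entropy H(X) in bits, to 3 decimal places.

1.803 bits

H = −Σ pᵢ log₂ pᵢ.
−0.18·log₂(0.18) = 0.4453
−0.30·log₂(0.30) = 0.5211
−0.43·log₂(0.43) = 0.5236
−0.09·log₂(0.09) = 0.3127
Sum ≈ 1.8026 → 1.803 bits.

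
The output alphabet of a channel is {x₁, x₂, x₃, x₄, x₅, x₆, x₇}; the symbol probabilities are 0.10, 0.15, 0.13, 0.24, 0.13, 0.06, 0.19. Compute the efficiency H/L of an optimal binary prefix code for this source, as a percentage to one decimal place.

Entropy H = −Σ p log₂ p ≈ 2.7009 bits.
Huffman merges: 3/50+1/10→4/25; 13/100+13/100→13/50; 3/20+4/25→31/100; 19/100+6/25→43/100; 13/50+31/100→57/100; 43/100+57/100→1. L = 273/100 ≈ 2.7300.
Efficiency = H/L = 2.7009/2.7300 = 98.9%.

98.9%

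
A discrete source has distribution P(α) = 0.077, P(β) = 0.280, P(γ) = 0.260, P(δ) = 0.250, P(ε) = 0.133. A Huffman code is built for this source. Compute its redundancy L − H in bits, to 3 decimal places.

0.019 bits

Entropy H = −Σ p log₂ p ≈ 2.1914 bits.
Huffman merges: 77/1000+133/1000→21/100; 21/100+1/4→23/50; 13/50+7/25→27/50; 23/50+27/50→1. L = 221/100 ≈ 2.2100.
L − H = 2.2100 − 2.1914 = 0.019 bits.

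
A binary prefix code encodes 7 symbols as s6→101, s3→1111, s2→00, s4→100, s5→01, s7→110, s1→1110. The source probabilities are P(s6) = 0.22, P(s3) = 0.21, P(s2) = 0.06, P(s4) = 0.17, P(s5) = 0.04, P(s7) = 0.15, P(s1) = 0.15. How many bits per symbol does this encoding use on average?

L̄ = Σ pᵢ·ℓᵢ = 0.22·3 + 0.21·4 + 0.06·2 + 0.17·3 + 0.04·2 + 0.15·3 + 0.15·4 = 3.26 bits/symbol.

3.26 bits/symbol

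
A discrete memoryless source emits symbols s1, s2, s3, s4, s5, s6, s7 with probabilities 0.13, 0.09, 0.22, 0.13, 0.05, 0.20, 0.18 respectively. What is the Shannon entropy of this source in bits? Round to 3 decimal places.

2.684 bits

H = −Σ pᵢ log₂ pᵢ.
−0.13·log₂(0.13) = 0.3826
−0.09·log₂(0.09) = 0.3127
−0.22·log₂(0.22) = 0.4806
−0.13·log₂(0.13) = 0.3826
−0.05·log₂(0.05) = 0.2161
−0.20·log₂(0.20) = 0.4644
−0.18·log₂(0.18) = 0.4453
Sum ≈ 2.6843 → 2.684 bits.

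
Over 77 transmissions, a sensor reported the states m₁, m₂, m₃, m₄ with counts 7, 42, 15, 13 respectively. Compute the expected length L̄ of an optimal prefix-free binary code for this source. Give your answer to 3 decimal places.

1.714 bits/symbol

Probabilities are the counts divided by 77.
Repeatedly combine the two least-probable nodes; the expected code length is the sum of the merged weights.
merge 1/11 + 13/77 → 20/77
merge 15/77 + 20/77 → 5/11
merge 5/11 + 6/11 → 1
L = 20/77 + 5/11 + 1 = 12/7 ≈ 1.714 bits/symbol.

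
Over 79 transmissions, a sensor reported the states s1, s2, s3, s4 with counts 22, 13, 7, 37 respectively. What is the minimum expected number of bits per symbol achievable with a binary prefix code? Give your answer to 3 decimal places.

1.785 bits/symbol

Probabilities are the counts divided by 79.
Repeatedly combine the two least-probable nodes; the expected code length is the sum of the merged weights.
merge 7/79 + 13/79 → 20/79
merge 20/79 + 22/79 → 42/79
merge 37/79 + 42/79 → 1
L = 20/79 + 42/79 + 1 = 141/79 ≈ 1.785 bits/symbol.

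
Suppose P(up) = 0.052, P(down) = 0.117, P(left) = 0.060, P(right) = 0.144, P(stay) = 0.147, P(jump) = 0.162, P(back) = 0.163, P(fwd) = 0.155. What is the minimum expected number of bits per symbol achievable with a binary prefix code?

Repeatedly combine the two least-probable nodes; the expected code length is the sum of the merged weights.
merge 13/250 + 3/50 → 14/125
merge 14/125 + 117/1000 → 229/1000
merge 18/125 + 147/1000 → 291/1000
merge 31/200 + 81/500 → 317/1000
merge 163/1000 + 229/1000 → 49/125
merge 291/1000 + 317/1000 → 76/125
merge 49/125 + 76/125 → 1
L = 14/125 + 229/1000 + 291/1000 + 317/1000 + 49/125 + 76/125 + 1 = 2949/1000 = 2.949 bits/symbol.

2.949 bits/symbol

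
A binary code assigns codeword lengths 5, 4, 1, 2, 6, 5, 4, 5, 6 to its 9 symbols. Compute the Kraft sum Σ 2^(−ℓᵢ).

1

With common denominator 2^6 = 64: Σ 2^(−ℓᵢ) = 2/64 + 4/64 + 32/64 + 16/64 + 1/64 + 2/64 + 4/64 + 2/64 + 1/64 = 64/64 = 1.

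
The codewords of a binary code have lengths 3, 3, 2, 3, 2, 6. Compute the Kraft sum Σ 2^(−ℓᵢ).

With common denominator 2^6 = 64: Σ 2^(−ℓᵢ) = 8/64 + 8/64 + 16/64 + 8/64 + 16/64 + 1/64 = 57/64 = 0.890625.

0.890625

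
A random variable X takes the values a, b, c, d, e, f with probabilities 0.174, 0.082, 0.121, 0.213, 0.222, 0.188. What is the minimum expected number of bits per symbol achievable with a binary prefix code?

2.565 bits/symbol

Repeatedly combine the two least-probable nodes; the expected code length is the sum of the merged weights.
merge 41/500 + 121/1000 → 203/1000
merge 87/500 + 47/250 → 181/500
merge 203/1000 + 213/1000 → 52/125
merge 111/500 + 181/500 → 73/125
merge 52/125 + 73/125 → 1
L = 203/1000 + 181/500 + 52/125 + 73/125 + 1 = 513/200 = 2.565 bits/symbol.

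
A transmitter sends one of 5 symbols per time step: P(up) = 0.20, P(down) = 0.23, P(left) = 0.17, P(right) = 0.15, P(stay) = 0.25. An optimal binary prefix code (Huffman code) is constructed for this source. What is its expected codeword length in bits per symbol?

Repeatedly combine the two least-probable nodes; the expected code length is the sum of the merged weights.
merge 3/20 + 17/100 → 8/25
merge 1/5 + 23/100 → 43/100
merge 1/4 + 8/25 → 57/100
merge 43/100 + 57/100 → 1
L = 8/25 + 43/100 + 57/100 + 1 = 58/25 = 2.32 bits/symbol.

2.32 bits/symbol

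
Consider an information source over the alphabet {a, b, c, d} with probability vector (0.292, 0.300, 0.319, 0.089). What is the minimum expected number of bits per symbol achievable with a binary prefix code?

2 bits/symbol

Repeatedly combine the two least-probable nodes; the expected code length is the sum of the merged weights.
merge 89/1000 + 73/250 → 381/1000
merge 3/10 + 319/1000 → 619/1000
merge 381/1000 + 619/1000 → 1
L = 381/1000 + 619/1000 + 1 = 2 bits/symbol.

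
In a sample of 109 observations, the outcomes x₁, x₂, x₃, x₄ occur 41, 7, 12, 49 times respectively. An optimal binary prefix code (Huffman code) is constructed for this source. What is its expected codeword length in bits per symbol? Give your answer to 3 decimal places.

1.725 bits/symbol

Probabilities are the counts divided by 109.
Repeatedly combine the two least-probable nodes; the expected code length is the sum of the merged weights.
merge 7/109 + 12/109 → 19/109
merge 19/109 + 41/109 → 60/109
merge 49/109 + 60/109 → 1
L = 19/109 + 60/109 + 1 = 188/109 ≈ 1.725 bits/symbol.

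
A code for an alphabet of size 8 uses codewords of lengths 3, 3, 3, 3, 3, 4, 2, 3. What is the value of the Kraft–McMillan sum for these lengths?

With common denominator 2^4 = 16: Σ 2^(−ℓᵢ) = 2/16 + 2/16 + 2/16 + 2/16 + 2/16 + 1/16 + 4/16 + 2/16 = 17/16 = 1.0625.

1.0625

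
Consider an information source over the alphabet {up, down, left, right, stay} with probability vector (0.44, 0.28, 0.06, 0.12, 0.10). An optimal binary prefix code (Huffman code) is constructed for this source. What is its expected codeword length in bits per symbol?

2 bits/symbol

Repeatedly combine the two least-probable nodes; the expected code length is the sum of the merged weights.
merge 3/50 + 1/10 → 4/25
merge 3/25 + 4/25 → 7/25
merge 7/25 + 7/25 → 14/25
merge 11/25 + 14/25 → 1
L = 4/25 + 7/25 + 14/25 + 1 = 2 bits/symbol.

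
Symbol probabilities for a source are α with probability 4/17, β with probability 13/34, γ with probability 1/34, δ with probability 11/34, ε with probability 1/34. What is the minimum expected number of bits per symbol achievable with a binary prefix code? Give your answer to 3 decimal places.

1.971 bits/symbol

Repeatedly combine the two least-probable nodes; the expected code length is the sum of the merged weights.
merge 1/34 + 1/34 → 1/17
merge 1/17 + 4/17 → 5/17
merge 5/17 + 11/34 → 21/34
merge 13/34 + 21/34 → 1
L = 1/17 + 5/17 + 21/34 + 1 = 67/34 ≈ 1.971 bits/symbol.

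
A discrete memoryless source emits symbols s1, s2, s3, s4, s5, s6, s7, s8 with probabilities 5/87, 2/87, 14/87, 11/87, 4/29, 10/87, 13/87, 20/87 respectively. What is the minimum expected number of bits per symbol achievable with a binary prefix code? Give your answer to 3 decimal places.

2.851 bits/symbol

Repeatedly combine the two least-probable nodes; the expected code length is the sum of the merged weights.
merge 2/87 + 5/87 → 7/87
merge 7/87 + 10/87 → 17/87
merge 11/87 + 4/29 → 23/87
merge 13/87 + 14/87 → 9/29
merge 17/87 + 20/87 → 37/87
merge 23/87 + 9/29 → 50/87
merge 37/87 + 50/87 → 1
L = 7/87 + 17/87 + 23/87 + 9/29 + 37/87 + 50/87 + 1 = 248/87 ≈ 2.851 bits/symbol.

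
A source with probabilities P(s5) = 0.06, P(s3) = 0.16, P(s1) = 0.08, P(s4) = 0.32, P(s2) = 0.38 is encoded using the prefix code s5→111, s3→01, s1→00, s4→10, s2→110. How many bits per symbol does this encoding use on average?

L̄ = Σ pᵢ·ℓᵢ = 0.06·3 + 0.16·2 + 0.08·2 + 0.32·2 + 0.38·3 = 2.44 bits/symbol.

2.44 bits/symbol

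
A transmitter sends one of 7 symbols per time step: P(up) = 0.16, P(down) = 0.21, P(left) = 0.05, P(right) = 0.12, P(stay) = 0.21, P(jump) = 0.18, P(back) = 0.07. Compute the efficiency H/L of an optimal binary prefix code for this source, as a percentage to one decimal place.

Entropy H = −Σ p log₂ p ≈ 2.6657 bits.
Huffman merges: 1/20+7/100→3/25; 3/25+3/25→6/25; 4/25+9/50→17/50; 21/100+21/100→21/50; 6/25+17/50→29/50; 21/50+29/50→1. L = 27/10 ≈ 2.7000.
Efficiency = H/L = 2.6657/2.7000 = 98.7%.

98.7%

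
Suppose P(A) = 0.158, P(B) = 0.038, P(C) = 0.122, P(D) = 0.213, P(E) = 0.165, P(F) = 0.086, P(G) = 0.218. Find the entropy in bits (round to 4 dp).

H = −Σ pᵢ log₂ pᵢ.
−0.158·log₂(0.158) = 0.4206
−0.038·log₂(0.038) = 0.1793
−0.122·log₂(0.122) = 0.3703
−0.213·log₂(0.213) = 0.4752
−0.165·log₂(0.165) = 0.4289
−0.086·log₂(0.086) = 0.3044
−0.218·log₂(0.218) = 0.4791
Sum ≈ 2.6578 → 2.6578 bits.

2.6578 bits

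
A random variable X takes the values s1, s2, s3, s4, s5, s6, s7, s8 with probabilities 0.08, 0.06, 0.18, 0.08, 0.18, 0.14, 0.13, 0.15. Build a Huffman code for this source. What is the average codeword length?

Repeatedly combine the two least-probable nodes; the expected code length is the sum of the merged weights.
merge 3/50 + 2/25 → 7/50
merge 2/25 + 13/100 → 21/100
merge 7/50 + 7/50 → 7/25
merge 3/20 + 9/50 → 33/100
merge 9/50 + 21/100 → 39/100
merge 7/25 + 33/100 → 61/100
merge 39/100 + 61/100 → 1
L = 7/50 + 21/100 + 7/25 + 33/100 + 39/100 + 61/100 + 1 = 74/25 = 2.96 bits/symbol.

2.96 bits/symbol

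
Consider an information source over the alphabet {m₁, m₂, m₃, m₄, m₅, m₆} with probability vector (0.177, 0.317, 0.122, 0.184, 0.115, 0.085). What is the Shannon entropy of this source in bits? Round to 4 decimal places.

H = −Σ pᵢ log₂ pᵢ.
−0.177·log₂(0.177) = 0.4422
−0.317·log₂(0.317) = 0.5254
−0.122·log₂(0.122) = 0.3703
−0.184·log₂(0.184) = 0.4494
−0.115·log₂(0.115) = 0.3588
−0.085·log₂(0.085) = 0.3023
Sum ≈ 2.4484 → 2.4484 bits.

2.4484 bits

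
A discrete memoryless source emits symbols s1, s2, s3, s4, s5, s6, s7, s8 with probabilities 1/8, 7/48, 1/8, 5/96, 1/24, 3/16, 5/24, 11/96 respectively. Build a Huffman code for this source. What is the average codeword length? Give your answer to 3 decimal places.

2.885 bits/symbol

Repeatedly combine the two least-probable nodes; the expected code length is the sum of the merged weights.
merge 1/24 + 5/96 → 3/32
merge 3/32 + 11/96 → 5/24
merge 1/8 + 1/8 → 1/4
merge 7/48 + 3/16 → 1/3
merge 5/24 + 5/24 → 5/12
merge 1/4 + 1/3 → 7/12
merge 5/12 + 7/12 → 1
L = 3/32 + 5/24 + 1/4 + 1/3 + 5/12 + 7/12 + 1 = 277/96 ≈ 2.885 bits/symbol.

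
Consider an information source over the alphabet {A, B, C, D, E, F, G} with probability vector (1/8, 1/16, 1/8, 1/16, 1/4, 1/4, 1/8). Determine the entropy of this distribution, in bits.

2.625 bits

Each probability is a power of 1/2, so log₂(1/p) is an integer.
H = Σ p·log₂(1/p) = 1/8·3 + 1/16·4 + 1/8·3 + 1/16·4 + 1/4·2 + 1/4·2 + 1/8·3 = 2.625 bits.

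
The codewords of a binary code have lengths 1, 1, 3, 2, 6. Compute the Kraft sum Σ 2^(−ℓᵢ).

1.390625

With common denominator 2^6 = 64: Σ 2^(−ℓᵢ) = 32/64 + 32/64 + 8/64 + 16/64 + 1/64 = 89/64 = 1.390625.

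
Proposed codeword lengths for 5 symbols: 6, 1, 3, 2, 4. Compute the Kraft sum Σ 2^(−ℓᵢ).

With common denominator 2^6 = 64: Σ 2^(−ℓᵢ) = 1/64 + 32/64 + 8/64 + 16/64 + 4/64 = 61/64 = 0.953125.

0.953125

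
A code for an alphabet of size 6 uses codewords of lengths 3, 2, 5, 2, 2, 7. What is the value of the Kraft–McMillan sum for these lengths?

With common denominator 2^7 = 128: Σ 2^(−ℓᵢ) = 16/128 + 32/128 + 4/128 + 32/128 + 32/128 + 1/128 = 117/128 = 0.9140625.

0.9140625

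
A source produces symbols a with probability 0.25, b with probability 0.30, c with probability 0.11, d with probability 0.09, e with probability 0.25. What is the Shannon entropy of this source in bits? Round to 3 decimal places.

H = −Σ pᵢ log₂ pᵢ.
−0.25·log₂(0.25) = 0.5000
−0.30·log₂(0.30) = 0.5211
−0.11·log₂(0.11) = 0.3503
−0.09·log₂(0.09) = 0.3127
−0.25·log₂(0.25) = 0.5000
Sum ≈ 2.1840 → 2.184 bits.

2.184 bits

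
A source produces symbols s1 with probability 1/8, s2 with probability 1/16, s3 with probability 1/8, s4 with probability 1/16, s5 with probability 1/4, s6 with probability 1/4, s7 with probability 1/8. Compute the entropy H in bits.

Each probability is a power of 1/2, so log₂(1/p) is an integer.
H = Σ p·log₂(1/p) = 1/8·3 + 1/16·4 + 1/8·3 + 1/16·4 + 1/4·2 + 1/4·2 + 1/8·3 = 2.625 bits.

2.625 bits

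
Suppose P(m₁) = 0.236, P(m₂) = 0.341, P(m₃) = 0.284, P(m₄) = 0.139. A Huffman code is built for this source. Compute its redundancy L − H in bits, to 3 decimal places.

0.068 bits

Entropy H = −Σ p log₂ p ≈ 1.9324 bits.
Huffman merges: 139/1000+59/250→3/8; 71/250+341/1000→5/8; 3/8+5/8→1. L = 2 ≈ 2.0000.
L − H = 2.0000 − 1.9324 = 0.068 bits.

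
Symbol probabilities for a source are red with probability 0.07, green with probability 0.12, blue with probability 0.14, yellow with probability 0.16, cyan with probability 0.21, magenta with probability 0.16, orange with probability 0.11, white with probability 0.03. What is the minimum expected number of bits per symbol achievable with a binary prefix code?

Repeatedly combine the two least-probable nodes; the expected code length is the sum of the merged weights.
merge 3/100 + 7/100 → 1/10
merge 1/10 + 11/100 → 21/100
merge 3/25 + 7/50 → 13/50
merge 4/25 + 4/25 → 8/25
merge 21/100 + 21/100 → 21/50
merge 13/50 + 8/25 → 29/50
merge 21/50 + 29/50 → 1
L = 1/10 + 21/100 + 13/50 + 8/25 + 21/50 + 29/50 + 1 = 289/100 = 2.89 bits/symbol.

2.89 bits/symbol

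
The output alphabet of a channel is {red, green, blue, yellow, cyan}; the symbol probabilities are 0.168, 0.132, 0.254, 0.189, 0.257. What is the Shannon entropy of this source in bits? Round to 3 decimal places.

H = −Σ pᵢ log₂ pᵢ.
−0.168·log₂(0.168) = 0.4323
−0.132·log₂(0.132) = 0.3856
−0.254·log₂(0.254) = 0.5022
−0.189·log₂(0.189) = 0.4543
−0.257·log₂(0.257) = 0.5038
Sum ≈ 2.2782 → 2.278 bits.

2.278 bits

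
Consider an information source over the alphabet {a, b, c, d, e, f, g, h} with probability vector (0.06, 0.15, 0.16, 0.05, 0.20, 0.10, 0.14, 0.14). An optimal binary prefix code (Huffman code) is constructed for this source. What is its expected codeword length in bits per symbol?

Repeatedly combine the two least-probable nodes; the expected code length is the sum of the merged weights.
merge 1/20 + 3/50 → 11/100
merge 1/10 + 11/100 → 21/100
merge 7/50 + 7/50 → 7/25
merge 3/20 + 4/25 → 31/100
merge 1/5 + 21/100 → 41/100
merge 7/25 + 31/100 → 59/100
merge 41/100 + 59/100 → 1
L = 11/100 + 21/100 + 7/25 + 31/100 + 41/100 + 59/100 + 1 = 291/100 = 2.91 bits/symbol.

2.91 bits/symbol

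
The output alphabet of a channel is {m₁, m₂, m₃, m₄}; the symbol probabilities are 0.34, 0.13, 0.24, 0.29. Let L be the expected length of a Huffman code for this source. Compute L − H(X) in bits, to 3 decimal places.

0.076 bits

Entropy H = −Σ p log₂ p ≈ 1.9239 bits.
Huffman merges: 13/100+6/25→37/100; 29/100+17/50→63/100; 37/100+63/100→1. L = 2 ≈ 2.0000.
L − H = 2.0000 − 1.9239 = 0.076 bits.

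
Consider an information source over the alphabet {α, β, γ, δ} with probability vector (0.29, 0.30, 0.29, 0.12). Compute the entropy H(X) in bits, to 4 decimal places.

H = −Σ pᵢ log₂ pᵢ.
−0.29·log₂(0.29) = 0.5179
−0.30·log₂(0.30) = 0.5211
−0.29·log₂(0.29) = 0.5179
−0.12·log₂(0.12) = 0.3671
Sum ≈ 1.9240 → 1.9240 bits.

1.9240 bits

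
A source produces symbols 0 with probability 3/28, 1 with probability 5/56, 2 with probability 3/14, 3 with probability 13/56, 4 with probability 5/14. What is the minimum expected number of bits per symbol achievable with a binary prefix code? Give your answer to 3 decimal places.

2.196 bits/symbol

Repeatedly combine the two least-probable nodes; the expected code length is the sum of the merged weights.
merge 5/56 + 3/28 → 11/56
merge 11/56 + 3/14 → 23/56
merge 13/56 + 5/14 → 33/56
merge 23/56 + 33/56 → 1
L = 11/56 + 23/56 + 33/56 + 1 = 123/56 ≈ 2.196 bits/symbol.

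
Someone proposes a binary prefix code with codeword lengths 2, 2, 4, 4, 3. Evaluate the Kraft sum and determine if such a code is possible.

0.75; yes

With common denominator 2^4 = 16: Σ 2^(−ℓᵢ) = 4/16 + 4/16 + 1/16 + 1/16 + 2/16 = 12/16 = 0.75.
Kraft's inequality requires Σ ≤ 1; here Σ = 0.75 ≤ 1, so such a prefix code exists.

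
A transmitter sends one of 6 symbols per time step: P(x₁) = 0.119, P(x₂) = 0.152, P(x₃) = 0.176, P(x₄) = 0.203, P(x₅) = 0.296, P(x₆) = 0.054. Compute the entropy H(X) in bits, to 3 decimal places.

H = −Σ pᵢ log₂ pᵢ.
−0.119·log₂(0.119) = 0.3654
−0.152·log₂(0.152) = 0.4131
−0.176·log₂(0.176) = 0.4411
−0.203·log₂(0.203) = 0.4670
−0.296·log₂(0.296) = 0.5199
−0.054·log₂(0.054) = 0.2274
Sum ≈ 2.4339 → 2.434 bits.

2.434 bits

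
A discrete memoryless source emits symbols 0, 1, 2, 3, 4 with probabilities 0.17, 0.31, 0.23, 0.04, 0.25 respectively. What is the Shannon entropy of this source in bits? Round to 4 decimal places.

2.1318 bits

H = −Σ pᵢ log₂ pᵢ.
−0.17·log₂(0.17) = 0.4346
−0.31·log₂(0.31) = 0.5238
−0.23·log₂(0.23) = 0.4877
−0.04·log₂(0.04) = 0.1858
−0.25·log₂(0.25) = 0.5000
Sum ≈ 2.1318 → 2.1318 bits.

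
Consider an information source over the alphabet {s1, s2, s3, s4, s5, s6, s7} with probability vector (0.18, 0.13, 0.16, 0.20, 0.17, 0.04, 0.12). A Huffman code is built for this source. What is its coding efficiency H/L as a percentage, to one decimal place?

Entropy H = −Σ p log₂ p ≈ 2.7028 bits.
Huffman merges: 1/25+3/25→4/25; 13/100+4/25→29/100; 4/25+17/100→33/100; 9/50+1/5→19/50; 29/100+33/100→31/50; 19/50+31/50→1. L = 139/50 ≈ 2.7800.
Efficiency = H/L = 2.7028/2.7800 = 97.2%.

97.2%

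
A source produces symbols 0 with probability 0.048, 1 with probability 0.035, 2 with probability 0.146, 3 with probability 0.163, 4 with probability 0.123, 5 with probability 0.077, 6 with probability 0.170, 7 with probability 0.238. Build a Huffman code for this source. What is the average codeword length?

2.835 bits/symbol

Repeatedly combine the two least-probable nodes; the expected code length is the sum of the merged weights.
merge 7/200 + 6/125 → 83/1000
merge 77/1000 + 83/1000 → 4/25
merge 123/1000 + 73/500 → 269/1000
merge 4/25 + 163/1000 → 323/1000
merge 17/100 + 119/500 → 51/125
merge 269/1000 + 323/1000 → 74/125
merge 51/125 + 74/125 → 1
L = 83/1000 + 4/25 + 269/1000 + 323/1000 + 51/125 + 74/125 + 1 = 567/200 = 2.835 bits/symbol.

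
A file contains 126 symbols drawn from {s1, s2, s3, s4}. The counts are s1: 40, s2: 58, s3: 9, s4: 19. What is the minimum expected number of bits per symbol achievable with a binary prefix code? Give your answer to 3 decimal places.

1.762 bits/symbol

Probabilities are the counts divided by 126.
Repeatedly combine the two least-probable nodes; the expected code length is the sum of the merged weights.
merge 1/14 + 19/126 → 2/9
merge 2/9 + 20/63 → 34/63
merge 29/63 + 34/63 → 1
L = 2/9 + 34/63 + 1 = 37/21 ≈ 1.762 bits/symbol.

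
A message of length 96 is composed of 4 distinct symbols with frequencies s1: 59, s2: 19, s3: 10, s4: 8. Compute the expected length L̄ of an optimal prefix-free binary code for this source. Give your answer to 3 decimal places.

1.573 bits/symbol

Probabilities are the counts divided by 96.
Repeatedly combine the two least-probable nodes; the expected code length is the sum of the merged weights.
merge 1/12 + 5/48 → 3/16
merge 3/16 + 19/96 → 37/96
merge 37/96 + 59/96 → 1
L = 3/16 + 37/96 + 1 = 151/96 ≈ 1.573 bits/symbol.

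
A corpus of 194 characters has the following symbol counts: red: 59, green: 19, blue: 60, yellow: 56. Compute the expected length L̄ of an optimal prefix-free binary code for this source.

2 bits/symbol

Probabilities are the counts divided by 194.
Repeatedly combine the two least-probable nodes; the expected code length is the sum of the merged weights.
merge 19/194 + 28/97 → 75/194
merge 59/194 + 30/97 → 119/194
merge 75/194 + 119/194 → 1
L = 75/194 + 119/194 + 1 = 2 bits/symbol.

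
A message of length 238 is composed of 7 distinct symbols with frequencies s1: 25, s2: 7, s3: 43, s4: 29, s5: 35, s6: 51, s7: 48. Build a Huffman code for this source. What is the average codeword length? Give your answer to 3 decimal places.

Probabilities are the counts divided by 238.
Repeatedly combine the two least-probable nodes; the expected code length is the sum of the merged weights.
merge 1/34 + 25/238 → 16/119
merge 29/238 + 16/119 → 61/238
merge 5/34 + 43/238 → 39/119
merge 24/119 + 3/14 → 99/238
merge 61/238 + 39/119 → 139/238
merge 99/238 + 139/238 → 1
L = 16/119 + 61/238 + 39/119 + 99/238 + 139/238 + 1 = 647/238 ≈ 2.718 bits/symbol.

2.718 bits/symbol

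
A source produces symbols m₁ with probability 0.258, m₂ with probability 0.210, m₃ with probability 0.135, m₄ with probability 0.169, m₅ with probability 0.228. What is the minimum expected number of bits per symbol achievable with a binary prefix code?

Repeatedly combine the two least-probable nodes; the expected code length is the sum of the merged weights.
merge 27/200 + 169/1000 → 38/125
merge 21/100 + 57/250 → 219/500
merge 129/500 + 38/125 → 281/500
merge 219/500 + 281/500 → 1
L = 38/125 + 219/500 + 281/500 + 1 = 288/125 = 2.304 bits/symbol.

2.304 bits/symbol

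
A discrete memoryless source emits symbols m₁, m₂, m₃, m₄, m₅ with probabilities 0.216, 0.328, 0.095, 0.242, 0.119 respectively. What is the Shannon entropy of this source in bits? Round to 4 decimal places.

H = −Σ pᵢ log₂ pᵢ.
−0.216·log₂(0.216) = 0.4776
−0.328·log₂(0.328) = 0.5275
−0.095·log₂(0.095) = 0.3226
−0.242·log₂(0.242) = 0.4954
−0.119·log₂(0.119) = 0.3654
Sum ≈ 2.1885 → 2.1885 bits.

2.1885 bits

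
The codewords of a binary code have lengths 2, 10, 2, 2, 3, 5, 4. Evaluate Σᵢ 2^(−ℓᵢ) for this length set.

With common denominator 2^10 = 1024: Σ 2^(−ℓᵢ) = 256/1024 + 1/1024 + 256/1024 + 256/1024 + 128/1024 + 32/1024 + 64/1024 = 993/1024 = 0.9697265625.

0.9697265625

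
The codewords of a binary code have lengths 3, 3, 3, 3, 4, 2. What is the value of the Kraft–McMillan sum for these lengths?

With common denominator 2^4 = 16: Σ 2^(−ℓᵢ) = 2/16 + 2/16 + 2/16 + 2/16 + 1/16 + 4/16 = 13/16 = 0.8125.

0.8125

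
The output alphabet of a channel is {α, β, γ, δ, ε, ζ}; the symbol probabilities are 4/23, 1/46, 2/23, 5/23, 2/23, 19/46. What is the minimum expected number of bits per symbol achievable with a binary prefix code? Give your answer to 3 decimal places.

2.261 bits/symbol

Repeatedly combine the two least-probable nodes; the expected code length is the sum of the merged weights.
merge 1/46 + 2/23 → 5/46
merge 2/23 + 5/46 → 9/46
merge 4/23 + 9/46 → 17/46
merge 5/23 + 17/46 → 27/46
merge 19/46 + 27/46 → 1
L = 5/46 + 9/46 + 17/46 + 27/46 + 1 = 52/23 ≈ 2.261 bits/symbol.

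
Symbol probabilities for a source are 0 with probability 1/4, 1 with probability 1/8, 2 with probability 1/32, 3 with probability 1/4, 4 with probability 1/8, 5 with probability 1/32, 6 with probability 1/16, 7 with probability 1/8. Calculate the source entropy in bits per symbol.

Each probability is a power of 1/2, so log₂(1/p) is an integer.
H = Σ p·log₂(1/p) = 1/4·2 + 1/8·3 + 1/32·5 + 1/4·2 + 1/8·3 + 1/32·5 + 1/16·4 + 1/8·3 = 2.6875 bits.

2.6875 bits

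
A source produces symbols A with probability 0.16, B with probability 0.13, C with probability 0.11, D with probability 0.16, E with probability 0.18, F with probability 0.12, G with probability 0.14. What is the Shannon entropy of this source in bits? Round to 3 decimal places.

H = −Σ pᵢ log₂ pᵢ.
−0.16·log₂(0.16) = 0.4230
−0.13·log₂(0.13) = 0.3826
−0.11·log₂(0.11) = 0.3503
−0.16·log₂(0.16) = 0.4230
−0.18·log₂(0.18) = 0.4453
−0.12·log₂(0.12) = 0.3671
−0.14·log₂(0.14) = 0.3971
Sum ≈ 2.7884 → 2.788 bits.

2.788 bits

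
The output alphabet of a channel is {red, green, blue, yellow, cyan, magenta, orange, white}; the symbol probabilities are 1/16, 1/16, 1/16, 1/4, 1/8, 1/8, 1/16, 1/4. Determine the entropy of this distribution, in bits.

Each probability is a power of 1/2, so log₂(1/p) is an integer.
H = Σ p·log₂(1/p) = 1/16·4 + 1/16·4 + 1/16·4 + 1/4·2 + 1/8·3 + 1/8·3 + 1/16·4 + 1/4·2 = 2.75 bits.

2.75 bits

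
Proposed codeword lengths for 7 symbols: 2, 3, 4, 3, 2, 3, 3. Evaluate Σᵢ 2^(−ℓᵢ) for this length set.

1.0625

With common denominator 2^4 = 16: Σ 2^(−ℓᵢ) = 4/16 + 2/16 + 1/16 + 2/16 + 4/16 + 2/16 + 2/16 = 17/16 = 1.0625.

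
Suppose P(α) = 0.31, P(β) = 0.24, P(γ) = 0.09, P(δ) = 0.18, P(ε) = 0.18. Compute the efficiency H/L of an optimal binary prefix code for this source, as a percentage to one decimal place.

97.9%

Entropy H = −Σ p log₂ p ≈ 2.2212 bits.
Huffman merges: 9/100+9/50→27/100; 9/50+6/25→21/50; 27/100+31/100→29/50; 21/50+29/50→1. L = 227/100 ≈ 2.2700.
Efficiency = H/L = 2.2212/2.2700 = 97.9%.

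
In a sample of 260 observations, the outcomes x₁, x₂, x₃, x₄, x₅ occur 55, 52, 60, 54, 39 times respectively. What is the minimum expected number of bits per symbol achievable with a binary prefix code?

Probabilities are the counts divided by 260.
Repeatedly combine the two least-probable nodes; the expected code length is the sum of the merged weights.
merge 3/20 + 1/5 → 7/20
merge 27/130 + 11/52 → 109/260
merge 3/13 + 7/20 → 151/260
merge 109/260 + 151/260 → 1
L = 7/20 + 109/260 + 151/260 + 1 = 47/20 = 2.35 bits/symbol.

2.35 bits/symbol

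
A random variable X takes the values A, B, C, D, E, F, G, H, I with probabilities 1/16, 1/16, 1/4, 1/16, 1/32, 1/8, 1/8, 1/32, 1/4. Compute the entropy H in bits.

Each probability is a power of 1/2, so log₂(1/p) is an integer.
H = Σ p·log₂(1/p) = 1/16·4 + 1/16·4 + 1/4·2 + 1/16·4 + 1/32·5 + 1/8·3 + 1/8·3 + 1/32·5 + 1/4·2 = 2.8125 bits.

2.8125 bits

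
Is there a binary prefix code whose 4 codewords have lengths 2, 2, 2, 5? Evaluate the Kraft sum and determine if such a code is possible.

With common denominator 2^5 = 32: Σ 2^(−ℓᵢ) = 8/32 + 8/32 + 8/32 + 1/32 = 25/32 = 0.78125.
Kraft's inequality requires Σ ≤ 1; here Σ = 0.78125 ≤ 1, so such a prefix code exists.

0.78125; yes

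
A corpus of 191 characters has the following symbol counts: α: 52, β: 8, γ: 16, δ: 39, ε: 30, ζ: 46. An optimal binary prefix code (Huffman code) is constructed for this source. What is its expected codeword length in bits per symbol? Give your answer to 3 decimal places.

Probabilities are the counts divided by 191.
Repeatedly combine the two least-probable nodes; the expected code length is the sum of the merged weights.
merge 8/191 + 16/191 → 24/191
merge 24/191 + 30/191 → 54/191
merge 39/191 + 46/191 → 85/191
merge 52/191 + 54/191 → 106/191
merge 85/191 + 106/191 → 1
L = 24/191 + 54/191 + 85/191 + 106/191 + 1 = 460/191 ≈ 2.408 bits/symbol.

2.408 bits/symbol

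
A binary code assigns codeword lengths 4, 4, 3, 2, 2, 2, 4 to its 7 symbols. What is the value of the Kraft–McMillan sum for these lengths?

With common denominator 2^4 = 16: Σ 2^(−ℓᵢ) = 1/16 + 1/16 + 2/16 + 4/16 + 4/16 + 4/16 + 1/16 = 17/16 = 1.0625.

1.0625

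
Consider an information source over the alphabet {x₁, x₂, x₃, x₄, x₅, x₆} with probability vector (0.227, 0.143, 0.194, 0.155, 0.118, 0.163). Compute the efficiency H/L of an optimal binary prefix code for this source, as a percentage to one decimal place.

99.0%

Entropy H = −Σ p log₂ p ≈ 2.5531 bits.
Huffman merges: 59/500+143/1000→261/1000; 31/200+163/1000→159/500; 97/500+227/1000→421/1000; 261/1000+159/500→579/1000; 421/1000+579/1000→1. L = 2579/1000 ≈ 2.5790.
Efficiency = H/L = 2.5531/2.5790 = 99.0%.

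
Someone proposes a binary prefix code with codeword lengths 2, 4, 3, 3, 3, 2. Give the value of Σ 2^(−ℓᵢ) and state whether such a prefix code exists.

With common denominator 2^4 = 16: Σ 2^(−ℓᵢ) = 4/16 + 1/16 + 2/16 + 2/16 + 2/16 + 4/16 = 15/16 = 0.9375.
Kraft's inequality requires Σ ≤ 1; here Σ = 0.9375 ≤ 1, so such a prefix code exists.

0.9375; yes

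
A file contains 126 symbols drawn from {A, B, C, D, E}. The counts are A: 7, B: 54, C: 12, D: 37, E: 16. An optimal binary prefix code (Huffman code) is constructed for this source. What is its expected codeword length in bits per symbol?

2 bits/symbol

Probabilities are the counts divided by 126.
Repeatedly combine the two least-probable nodes; the expected code length is the sum of the merged weights.
merge 1/18 + 2/21 → 19/126
merge 8/63 + 19/126 → 5/18
merge 5/18 + 37/126 → 4/7
merge 3/7 + 4/7 → 1
L = 19/126 + 5/18 + 4/7 + 1 = 2 bits/symbol.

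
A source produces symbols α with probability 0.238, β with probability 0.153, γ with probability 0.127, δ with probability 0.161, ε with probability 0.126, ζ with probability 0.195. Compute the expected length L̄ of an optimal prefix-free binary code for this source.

2.567 bits/symbol

Repeatedly combine the two least-probable nodes; the expected code length is the sum of the merged weights.
merge 63/500 + 127/1000 → 253/1000
merge 153/1000 + 161/1000 → 157/500
merge 39/200 + 119/500 → 433/1000
merge 253/1000 + 157/500 → 567/1000
merge 433/1000 + 567/1000 → 1
L = 253/1000 + 157/500 + 433/1000 + 567/1000 + 1 = 2567/1000 = 2.567 bits/symbol.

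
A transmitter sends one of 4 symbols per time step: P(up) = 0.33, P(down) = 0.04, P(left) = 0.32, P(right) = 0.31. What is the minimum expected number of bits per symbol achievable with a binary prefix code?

Repeatedly combine the two least-probable nodes; the expected code length is the sum of the merged weights.
merge 1/25 + 31/100 → 7/20
merge 8/25 + 33/100 → 13/20
merge 7/20 + 13/20 → 1
L = 7/20 + 13/20 + 1 = 2 bits/symbol.

2 bits/symbol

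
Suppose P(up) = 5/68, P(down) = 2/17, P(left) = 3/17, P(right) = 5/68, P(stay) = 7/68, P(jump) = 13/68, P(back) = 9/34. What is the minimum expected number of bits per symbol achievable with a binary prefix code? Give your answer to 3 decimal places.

Repeatedly combine the two least-probable nodes; the expected code length is the sum of the merged weights.
merge 5/68 + 5/68 → 5/34
merge 7/68 + 2/17 → 15/68
merge 5/34 + 3/17 → 11/34
merge 13/68 + 15/68 → 7/17
merge 9/34 + 11/34 → 10/17
merge 7/17 + 10/17 → 1
L = 5/34 + 15/68 + 11/34 + 7/17 + 10/17 + 1 = 183/68 ≈ 2.691 bits/symbol.

2.691 bits/symbol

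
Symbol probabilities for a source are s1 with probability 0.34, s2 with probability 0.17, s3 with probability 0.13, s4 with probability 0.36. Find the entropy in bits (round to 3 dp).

H = −Σ pᵢ log₂ pᵢ.
−0.34·log₂(0.34) = 0.5292
−0.17·log₂(0.17) = 0.4346
−0.13·log₂(0.13) = 0.3826
−0.36·log₂(0.36) = 0.5306
Sum ≈ 1.8770 → 1.877 bits.

1.877 bits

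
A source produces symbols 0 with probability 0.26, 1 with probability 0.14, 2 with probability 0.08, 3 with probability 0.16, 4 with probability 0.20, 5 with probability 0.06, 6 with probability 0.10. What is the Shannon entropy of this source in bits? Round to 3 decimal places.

2.657 bits

H = −Σ pᵢ log₂ pᵢ.
−0.26·log₂(0.26) = 0.5053
−0.14·log₂(0.14) = 0.3971
−0.08·log₂(0.08) = 0.2915
−0.16·log₂(0.16) = 0.4230
−0.20·log₂(0.20) = 0.4644
−0.06·log₂(0.06) = 0.2435
−0.10·log₂(0.10) = 0.3322
Sum ≈ 2.6570 → 2.657 bits.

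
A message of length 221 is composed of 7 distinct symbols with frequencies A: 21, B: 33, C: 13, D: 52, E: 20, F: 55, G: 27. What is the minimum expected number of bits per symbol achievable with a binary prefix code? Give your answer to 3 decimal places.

2.665 bits/symbol

Probabilities are the counts divided by 221.
Repeatedly combine the two least-probable nodes; the expected code length is the sum of the merged weights.
merge 1/17 + 20/221 → 33/221
merge 21/221 + 27/221 → 48/221
merge 33/221 + 33/221 → 66/221
merge 48/221 + 4/17 → 100/221
merge 55/221 + 66/221 → 121/221
merge 100/221 + 121/221 → 1
L = 33/221 + 48/221 + 66/221 + 100/221 + 121/221 + 1 = 589/221 ≈ 2.665 bits/symbol.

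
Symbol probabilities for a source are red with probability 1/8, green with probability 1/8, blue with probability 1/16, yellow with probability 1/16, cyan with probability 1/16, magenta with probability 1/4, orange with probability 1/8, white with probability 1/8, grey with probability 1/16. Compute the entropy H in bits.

Each probability is a power of 1/2, so log₂(1/p) is an integer.
H = Σ p·log₂(1/p) = 1/8·3 + 1/8·3 + 1/16·4 + 1/16·4 + 1/16·4 + 1/4·2 + 1/8·3 + 1/8·3 + 1/16·4 = 3 bits.

3 bits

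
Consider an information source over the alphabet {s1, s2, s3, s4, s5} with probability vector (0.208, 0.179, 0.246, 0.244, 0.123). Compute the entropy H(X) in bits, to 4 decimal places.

H = −Σ pᵢ log₂ pᵢ.
−0.208·log₂(0.208) = 0.4712
−0.179·log₂(0.179) = 0.4443
−0.246·log₂(0.246) = 0.4977
−0.244·log₂(0.244) = 0.4966
−0.123·log₂(0.123) = 0.3719
Sum ≈ 2.2816 → 2.2816 bits.

2.2816 bits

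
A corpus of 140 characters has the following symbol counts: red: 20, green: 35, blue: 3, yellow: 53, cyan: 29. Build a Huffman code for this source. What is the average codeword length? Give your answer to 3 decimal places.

Probabilities are the counts divided by 140.
Repeatedly combine the two least-probable nodes; the expected code length is the sum of the merged weights.
merge 3/140 + 1/7 → 23/140
merge 23/140 + 29/140 → 13/35
merge 1/4 + 13/35 → 87/140
merge 53/140 + 87/140 → 1
L = 23/140 + 13/35 + 87/140 + 1 = 151/70 ≈ 2.157 bits/symbol.

2.157 bits/symbol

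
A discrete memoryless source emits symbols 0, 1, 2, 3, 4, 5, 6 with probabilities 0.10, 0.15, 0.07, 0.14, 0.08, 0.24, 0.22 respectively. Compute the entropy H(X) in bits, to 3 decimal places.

2.675 bits

H = −Σ pᵢ log₂ pᵢ.
−0.10·log₂(0.10) = 0.3322
−0.15·log₂(0.15) = 0.4105
−0.07·log₂(0.07) = 0.2686
−0.14·log₂(0.14) = 0.3971
−0.08·log₂(0.08) = 0.2915
−0.24·log₂(0.24) = 0.4941
−0.22·log₂(0.22) = 0.4806
Sum ≈ 2.6746 → 2.675 bits.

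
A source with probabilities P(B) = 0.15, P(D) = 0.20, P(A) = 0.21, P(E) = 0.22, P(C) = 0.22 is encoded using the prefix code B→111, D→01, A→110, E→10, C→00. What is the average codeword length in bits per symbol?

2.36 bits/symbol

L̄ = Σ pᵢ·ℓᵢ = 0.15·3 + 0.20·2 + 0.21·3 + 0.22·2 + 0.22·2 = 2.36 bits/symbol.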